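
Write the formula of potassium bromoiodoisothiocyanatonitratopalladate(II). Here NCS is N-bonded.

K2[PdBrI(NCS)(NO3)]

Ligands: 1 iodo (I, -1), 1 bromo (Br, -1), 1 isothiocyanato (NCS, -1), 1 nitrato (NO3, -1). Ligand charge sum = -4.
Charge balance with potassium (+1) requires 1 complex ion per 2 potassium.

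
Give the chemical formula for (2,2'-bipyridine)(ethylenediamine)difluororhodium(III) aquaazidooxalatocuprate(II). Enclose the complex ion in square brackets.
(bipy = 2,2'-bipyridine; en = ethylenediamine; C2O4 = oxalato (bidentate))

Cation [Rh…]: ligand charges -2, Rh(III) ⇒ ion charge 1+.
Anion [Cu…]: ligand charges -3, Cu(II) ⇒ ion charge 1−.
One 1+ cation balances one 1− anion.

[Rh(bipy)(en)F2][Cu(C2O4)(H2O)(N3)]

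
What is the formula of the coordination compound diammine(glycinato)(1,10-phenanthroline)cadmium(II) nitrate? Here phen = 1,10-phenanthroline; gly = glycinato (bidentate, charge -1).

Ligands: 1 1,10-phenanthroline (phen, neutral), 1 glycinato (gly, -1), 2 ammine (NH3, neutral). Ligand charge sum = -1.
With Cd in oxidation state +2, the complex ion is [Cd...]^1+.
Charge balance with nitrate (-1) requires 1 complex ion per 1 nitrate.

[Cd(gly)(NH3)2(phen)]NO3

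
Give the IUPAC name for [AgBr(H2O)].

There is no counter-ion, so the complex is neutral overall.
Ligand charges: 1×bromo (-1 each), 1×aqua (neutral); total -1. So Ag + (-1) = 0, giving Ag = +1.
Ligands are named alphabetically: aqua before bromo.

aquabromosilver(I)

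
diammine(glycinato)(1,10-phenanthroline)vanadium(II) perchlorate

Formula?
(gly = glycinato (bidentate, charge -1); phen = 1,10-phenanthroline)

Ligands: 1 glycinato (gly, -1), 2 ammine (NH3, neutral), 1 1,10-phenanthroline (phen, neutral). Ligand charge sum = -1.
With V in oxidation state +2, the complex ion is [V...]^1+.
Charge balance with perchlorate (-1) requires 1 complex ion per 1 perchlorate.

[V(gly)(NH3)2(phen)]ClO4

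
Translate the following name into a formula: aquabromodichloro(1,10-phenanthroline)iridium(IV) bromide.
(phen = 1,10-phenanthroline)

Ligands: 1 aqua (H2O, neutral), 1 bromo (Br, -1), 1 1,10-phenanthroline (phen, neutral), 2 chloro (Cl, -1). Ligand charge sum = -3.
With Ir in oxidation state +4, the complex ion is [Ir...]^1+.
Charge balance with bromide (-1) requires 1 complex ion per 1 bromide.

[IrBrCl2(H2O)(phen)]Br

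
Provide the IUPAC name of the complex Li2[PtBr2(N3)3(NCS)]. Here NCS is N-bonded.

lithium triazidodibromoisothiocyanatoplatinate(IV)

The 2 lithium counter-ions carry a total charge of +2, so each complex ion is 2−.
Ligand charges: 3×azido (-1 each), 2×bromo (-1 each), 1×isothiocyanato (-1 each); total -6. So Pt + (-6) = 2−, giving Pt = +4.
Ligands are named alphabetically: azido before bromo before isothiocyanato.
The complex ion is anionic, so platinum takes the -ate form platinate(IV).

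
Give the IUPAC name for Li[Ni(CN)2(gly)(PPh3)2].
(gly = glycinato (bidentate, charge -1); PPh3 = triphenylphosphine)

lithium dicyano(glycinato)bis(triphenylphosphine)nickelate(II)

The 1 lithium counter-ion carries a total charge of +1, so each complex ion is 1−.
Ligand charges: 1×glycinato (-1 each), 2×triphenylphosphine (neutral), 2×cyano (-1 each); total -3. So Ni + (-3) = 1−, giving Ni = +2.
The complex ion is anionic, so nickel takes the -ate form nickelate(II).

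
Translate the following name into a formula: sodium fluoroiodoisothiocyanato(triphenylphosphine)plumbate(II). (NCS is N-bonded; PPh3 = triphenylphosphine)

Na[PbFI(NCS)(PPh3)]

Ligands: 1 isothiocyanato (NCS, -1), 1 fluoro (F, -1), 1 iodo (I, -1), 1 triphenylphosphine (PPh3, neutral). Ligand charge sum = -3.
Charge balance with sodium (+1) requires 1 complex ion per 1 sodium.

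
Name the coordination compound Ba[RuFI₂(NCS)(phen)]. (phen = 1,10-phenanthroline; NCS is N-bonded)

barium fluorodiiodoisothiocyanato(1,10-phenanthroline)ruthenate(II)

The 1 barium counter-ion carries a total charge of +2, so each complex ion is 2−.
Ligand charges: 1×1,10-phenanthroline (neutral), 1×fluoro (-1 each), 1×isothiocyanato (-1 each), 2×iodo (-1 each); total -4. So Ru + (-4) = 2−, giving Ru = +2.
Ligands are named alphabetically: fluoro before iodo before isothiocyanato before phenanthroline.
The complex ion is anionic, so ruthenium takes the -ate form ruthenate(II).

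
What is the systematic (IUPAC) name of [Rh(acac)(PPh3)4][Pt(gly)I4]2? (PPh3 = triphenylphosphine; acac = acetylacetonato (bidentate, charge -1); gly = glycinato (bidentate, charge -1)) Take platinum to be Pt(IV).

Pt is given as +4; the anion's ligand charges sum to -5, so the complex anion is 1−.
With 2 anions per cation, the cation must be 2×1 = 2+.
Cation: ligand charges sum to -1; for the ion to be 2+, Rh = +3.

(acetylacetonato)tetrakis(triphenylphosphine)rhodium(III) (glycinato)tetraiodoplatinate(IV)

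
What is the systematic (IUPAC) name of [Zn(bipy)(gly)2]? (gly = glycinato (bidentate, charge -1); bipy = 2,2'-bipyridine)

There is no counter-ion, so the complex is neutral overall.
Ligand charges: 2×glycinato (-1 each), 1×2,2'-bipyridine (neutral); total -2. So Zn + (-2) = 0, giving Zn = +2.
Ligands are named alphabetically: bipyridine before glycinato.

(2,2'-bipyridine)bis(glycinato)zinc(II)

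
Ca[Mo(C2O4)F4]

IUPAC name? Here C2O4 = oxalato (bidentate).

calcium tetrafluorooxalatomolybdate(IV)

The 1 calcium counter-ion carries a total charge of +2, so each complex ion is 2−.
Ligand charges: 4×fluoro (-1 each), 1×oxalato (-2 each); total -6. So Mo + (-6) = 2−, giving Mo = +4.
The complex ion is anionic, so molybdenum takes the -ate form molybdate(IV).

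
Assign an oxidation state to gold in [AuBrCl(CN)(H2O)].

+3

No counter-ion: the bracketed complex is neutral.
Ligand charges: 1×CN = -1; 1×Cl = -1; 1×Br = -1; 1×H2O neutral; sum -3.
Au + (-3) = 0 ⇒ Au is +3.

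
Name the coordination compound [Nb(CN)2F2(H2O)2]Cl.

The 1 chloride counter-ion carries a total charge of -1, so each complex ion is 1+.
Ligand charges: 2×aqua (neutral), 2×fluoro (-1 each), 2×cyano (-1 each); total -4. So Nb + (-4) = 1+, giving Nb = +5.
Ligands are named alphabetically: aqua before cyano before fluoro.

diaquadicyanodifluoroniobium(V) chloride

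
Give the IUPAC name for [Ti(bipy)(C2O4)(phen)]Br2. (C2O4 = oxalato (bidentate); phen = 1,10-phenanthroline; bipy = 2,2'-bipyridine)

(2,2'-bipyridine)oxalato(1,10-phenanthroline)titanium(IV) bromide

The 2 bromide counter-ions carry a total charge of -2, so each complex ion is 2+.
Ligand charges: 1×oxalato (-2 each), 1×1,10-phenanthroline (neutral), 1×2,2'-bipyridine (neutral); total -2. So Ti + (-2) = 2+, giving Ti = +4.
Ligands are named alphabetically: bipyridine before oxalato before phenanthroline.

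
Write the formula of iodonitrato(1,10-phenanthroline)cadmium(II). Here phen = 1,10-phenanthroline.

Ligands: 1 iodo (I, -1), 1 1,10-phenanthroline (phen, neutral), 1 nitrato (NO3, -1). Ligand charge sum = -2.
With Cd in oxidation state +2, the complex ion is [Cd...].

[CdI(NO3)(phen)]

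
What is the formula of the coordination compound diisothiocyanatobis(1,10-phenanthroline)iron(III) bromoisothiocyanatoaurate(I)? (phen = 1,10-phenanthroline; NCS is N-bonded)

Cation [Fe…]: ligand charges -2, Fe(III) ⇒ ion charge 1+.
Anion [Au…]: ligand charges -2, Au(I) ⇒ ion charge 1−.
One 1+ cation balances one 1− anion.

[Fe(NCS)2(phen)2][AuBr(NCS)]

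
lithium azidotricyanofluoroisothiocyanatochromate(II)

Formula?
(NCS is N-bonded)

Li4[Cr(CN)3F(N3)(NCS)]

Ligands: 1 isothiocyanato (NCS, -1), 1 azido (N3, -1), 3 cyano (CN, -1), 1 fluoro (F, -1). Ligand charge sum = -6.
With Cr in oxidation state +2, the complex ion is [Cr...]^4−.
Charge balance with lithium (+1) requires 1 complex ion per 4 lithium.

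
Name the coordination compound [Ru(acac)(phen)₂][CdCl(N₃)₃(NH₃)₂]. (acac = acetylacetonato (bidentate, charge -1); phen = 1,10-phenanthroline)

(acetylacetonato)bis(1,10-phenanthroline)ruthenium(III) diamminetriazidochlorocadmate(II)

Cadmium is always +2 in its complexes; the anion's ligand charges sum to -4, so the complex anion is 2−.
A 1:1 salt means the cation carries the equal and opposite charge, 2+.
Cation: ligand charges sum to -1; for the ion to be 2+, Ru = +3.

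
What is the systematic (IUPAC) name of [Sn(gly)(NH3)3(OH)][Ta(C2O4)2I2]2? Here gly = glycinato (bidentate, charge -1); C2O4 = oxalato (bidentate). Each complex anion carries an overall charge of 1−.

Both ions are complex: the cation is named first with the plain metal name, the anion second with the -ate form; each ion's ligands are alphabetised independently.
The complex anion is given as 1−; its ligand charges sum to -6, so Ta = +5.
With 2 anions per cation, the cation must be 2×1 = 2+.
Cation: ligand charges sum to -2; for the ion to be 2+, Sn = +4.

triammine(glycinato)hydroxotin(IV) diiododioxalatotantalate(V)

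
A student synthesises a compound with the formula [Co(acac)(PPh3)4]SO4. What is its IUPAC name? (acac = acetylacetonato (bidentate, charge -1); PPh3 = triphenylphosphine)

The 1 sulfate counter-ion carries a total charge of -2, so each complex ion is 2+.
Ligand charges: 1×acetylacetonato (-1 each), 4×triphenylphosphine (neutral); total -1. So Co + (-1) = 2+, giving Co = +3.
Ligands are named alphabetically: acetylacetonato before triphenylphosphine.

(acetylacetonato)tetrakis(triphenylphosphine)cobalt(III) sulfate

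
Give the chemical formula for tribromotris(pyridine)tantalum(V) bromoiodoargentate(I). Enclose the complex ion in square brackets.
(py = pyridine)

Cation [Ta…]: ligand charges -3, Ta(V) ⇒ ion charge 2+.
Anion [Ag…]: ligand charges -2, Ag(I) ⇒ ion charge 1−.

[TaBr3(py)3][AgBrI]2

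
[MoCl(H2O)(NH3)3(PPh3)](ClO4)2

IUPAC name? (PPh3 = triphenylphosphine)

triammineaquachloro(triphenylphosphine)molybdenum(III) perchlorate

The 2 perchlorate counter-ions carry a total charge of -2, so each complex ion is 2+.
Ligand charges: 3×ammine (neutral), 1×triphenylphosphine (neutral), 1×aqua (neutral), 1×chloro (-1 each); total -1. So Mo + (-1) = 2+, giving Mo = +3.
Ligands are named alphabetically: ammine before aqua before chloro before triphenylphosphine.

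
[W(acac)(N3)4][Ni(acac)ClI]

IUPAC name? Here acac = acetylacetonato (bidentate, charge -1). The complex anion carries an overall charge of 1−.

(acetylacetonato)tetraazidotungsten(VI) (acetylacetonato)chloroiodonickelate(II)

The complex anion is given as 1−; its ligand charges sum to -3, so Ni = +2.
A 1:1 salt means the cation carries the equal and opposite charge, 1+.
Cation: ligand charges sum to -5; for the ion to be 1+, W = +6.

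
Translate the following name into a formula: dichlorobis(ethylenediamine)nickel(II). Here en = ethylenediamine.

[NiCl2(en)2]

Ligands: 2 ethylenediamine (en, neutral), 2 chloro (Cl, -1). Ligand charge sum = -2.
With Ni in oxidation state +2, the complex ion is [Ni...].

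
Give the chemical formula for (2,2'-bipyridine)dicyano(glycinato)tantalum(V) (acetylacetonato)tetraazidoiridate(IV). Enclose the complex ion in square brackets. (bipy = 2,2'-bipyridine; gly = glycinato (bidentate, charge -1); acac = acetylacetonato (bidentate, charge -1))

Cation [Ta…]: ligand charges -3, Ta(V) ⇒ ion charge 2+.
Anion [Ir…]: ligand charges -5, Ir(IV) ⇒ ion charge 1−.
One 2+ cation requires 2 of the 1− anion.

[Ta(bipy)(CN)2(gly)][Ir(acac)(N3)4]2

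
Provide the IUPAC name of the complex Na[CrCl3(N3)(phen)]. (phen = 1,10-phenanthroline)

The 1 sodium counter-ion carries a total charge of +1, so each complex ion is 1−.
Ligand charges: 1×1,10-phenanthroline (neutral), 3×chloro (-1 each), 1×azido (-1 each); total -4. So Cr + (-4) = 1−, giving Cr = +3.
Ligands are named alphabetically: azido before chloro before phenanthroline.
The complex ion is anionic, so chromium takes the -ate form chromate(III).

sodium azidotrichloro(1,10-phenanthroline)chromate(III)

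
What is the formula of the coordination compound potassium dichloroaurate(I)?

Ligands: 2 chloro (Cl, -1). Ligand charge sum = -2.
With Au in oxidation state +1, the complex ion is [Au...]^1−.
Charge balance with potassium (+1) requires 1 complex ion per 1 potassium.

K[AuCl2]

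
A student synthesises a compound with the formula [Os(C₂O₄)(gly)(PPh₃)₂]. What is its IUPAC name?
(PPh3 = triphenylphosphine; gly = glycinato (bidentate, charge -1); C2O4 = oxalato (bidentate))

(glycinato)oxalatobis(triphenylphosphine)osmium(III)

There is no counter-ion, so the complex is neutral overall.
Ligand charges: 2×triphenylphosphine (neutral), 1×glycinato (-1 each), 1×oxalato (-2 each); total -3. So Os + (-3) = 0, giving Os = +3.
Ligands are named alphabetically: glycinato before oxalato before triphenylphosphine.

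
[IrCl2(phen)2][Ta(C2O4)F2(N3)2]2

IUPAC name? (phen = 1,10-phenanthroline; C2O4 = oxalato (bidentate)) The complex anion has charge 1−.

The complex anion is given as 1−; its ligand charges sum to -6, so Ta = +5.
With 2 anions per cation, the cation must be 2×1 = 2+.
Cation: ligand charges sum to -2; for the ion to be 2+, Ir = +4.

dichlorobis(1,10-phenanthroline)iridium(IV) diazidodifluorooxalatotantalate(V)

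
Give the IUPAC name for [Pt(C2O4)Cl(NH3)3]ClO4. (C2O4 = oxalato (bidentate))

triamminechlorooxalatoplatinum(IV) perchlorate

The 1 perchlorate counter-ion carries a total charge of -1, so each complex ion is 1+.
Ligand charges: 1×oxalato (-2 each), 3×ammine (neutral), 1×chloro (-1 each); total -3. So Pt + (-3) = 1+, giving Pt = +4.
Ligands are named alphabetically: ammine before chloro before oxalato.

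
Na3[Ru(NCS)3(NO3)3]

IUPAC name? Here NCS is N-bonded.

sodium triisothiocyanatotrinitratoruthenate(III)

The 3 sodium counter-ions carry a total charge of +3, so each complex ion is 3−.
Ligand charges: 3×isothiocyanato (-1 each), 3×nitrato (-1 each); total -6. So Ru + (-6) = 3−, giving Ru = +3.
Ligands are named alphabetically: isothiocyanato before nitrato.
The complex ion is anionic, so ruthenium takes the -ate form ruthenate(III).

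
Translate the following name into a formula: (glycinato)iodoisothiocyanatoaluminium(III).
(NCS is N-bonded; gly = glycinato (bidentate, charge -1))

[Al(gly)I(NCS)]

Ligands: 1 iodo (I, -1), 1 isothiocyanato (NCS, -1), 1 glycinato (gly, -1). Ligand charge sum = -3.
With Al in oxidation state +3, the complex ion is [Al...].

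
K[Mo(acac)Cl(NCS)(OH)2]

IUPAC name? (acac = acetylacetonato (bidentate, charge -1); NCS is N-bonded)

potassium (acetylacetonato)chlorodihydroxoisothiocyanatomolybdate(IV)

The 1 potassium counter-ion carries a total charge of +1, so each complex ion is 1−.
Ligand charges: 1×acetylacetonato (-1 each), 2×hydroxo (-1 each), 1×isothiocyanato (-1 each), 1×chloro (-1 each); total -5. So Mo + (-5) = 1−, giving Mo = +4.
Ligands are named alphabetically: acetylacetonato before chloro before hydroxo before isothiocyanato.
The complex ion is anionic, so molybdenum takes the -ate form molybdate(IV).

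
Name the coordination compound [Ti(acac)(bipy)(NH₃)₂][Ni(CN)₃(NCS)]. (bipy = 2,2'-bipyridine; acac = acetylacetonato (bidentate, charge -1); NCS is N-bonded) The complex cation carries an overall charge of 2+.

The complex cation is given as 2+; its ligand charges sum to -1, so Ti = +3.
A 1:1 salt means the anion carries the equal and opposite charge, 2−.
Anion: ligand charges sum to -4; for the ion to be 2−, Ni = +2.

(acetylacetonato)diammine(2,2'-bipyridine)titanium(III) tricyanoisothiocyanatonickelate(II)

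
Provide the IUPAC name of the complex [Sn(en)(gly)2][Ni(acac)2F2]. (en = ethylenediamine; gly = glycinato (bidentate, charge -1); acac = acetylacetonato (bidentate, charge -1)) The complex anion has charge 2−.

Both ions are complex: the cation is named first with the plain metal name, the anion second with the -ate form; each ion's ligands are alphabetised independently.
The complex anion is given as 2−; its ligand charges sum to -4, so Ni = +2.
A 1:1 salt means the cation carries the equal and opposite charge, 2+.
Cation: ligand charges sum to -2; for the ion to be 2+, Sn = +4.

(ethylenediamine)bis(glycinato)tin(IV) bis(acetylacetonato)difluoronickelate(II)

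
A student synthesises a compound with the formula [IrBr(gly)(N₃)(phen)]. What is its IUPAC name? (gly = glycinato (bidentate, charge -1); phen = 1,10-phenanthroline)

There is no counter-ion, so the complex is neutral overall.
Ligand charges: 1×glycinato (-1 each), 1×1,10-phenanthroline (neutral), 1×bromo (-1 each), 1×azido (-1 each); total -3. So Ir + (-3) = 0, giving Ir = +3.
Ligands are named alphabetically: azido before bromo before glycinato before phenanthroline.

azidobromo(glycinato)(1,10-phenanthroline)iridium(III)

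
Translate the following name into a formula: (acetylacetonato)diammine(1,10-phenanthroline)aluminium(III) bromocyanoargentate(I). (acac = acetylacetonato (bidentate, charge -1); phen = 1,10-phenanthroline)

Cation [Al…]: ligand charges -1, Al(III) ⇒ ion charge 2+.
Anion [Ag…]: ligand charges -2, Ag(I) ⇒ ion charge 1−.
One 2+ cation requires 2 of the 1− anion.

[Al(acac)(NH3)2(phen)][AgBr(CN)]2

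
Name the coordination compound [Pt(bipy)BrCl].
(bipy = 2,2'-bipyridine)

There is no counter-ion, so the complex is neutral overall.
Ligand charges: 1×2,2'-bipyridine (neutral), 1×bromo (-1 each), 1×chloro (-1 each); total -2. So Pt + (-2) = 0, giving Pt = +2.
Ligands are named alphabetically: bipyridine before bromo before chloro.

(2,2'-bipyridine)bromochloroplatinum(II)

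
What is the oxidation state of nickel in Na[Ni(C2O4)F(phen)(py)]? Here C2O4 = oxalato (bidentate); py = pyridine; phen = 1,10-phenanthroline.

1 sodium outside the brackets (+1 each) → the complex ion is 1−.
Ligand charges: 1×C2O4 = -2; 1×py neutral; 1×phen neutral; 1×F = -1; sum -3.
Ni + (-3) = 1− ⇒ Ni is +2.

+2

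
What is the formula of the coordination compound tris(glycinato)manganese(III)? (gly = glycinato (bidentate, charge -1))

[Mn(gly)3]

Ligands: 3 glycinato (gly, -1). Ligand charge sum = -3.
With Mn in oxidation state +3, the complex ion is [Mn...].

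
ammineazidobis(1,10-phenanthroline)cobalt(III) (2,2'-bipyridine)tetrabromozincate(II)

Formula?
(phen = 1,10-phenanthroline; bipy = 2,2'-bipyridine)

[Co(N3)(NH3)(phen)2][Zn(bipy)Br4]

Cation [Co…]: ligand charges -1, Co(III) ⇒ ion charge 2+.
Anion [Zn…]: ligand charges -4, Zn(II) ⇒ ion charge 2−.
One 2+ cation balances one 2− anion.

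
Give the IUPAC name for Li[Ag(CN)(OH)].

lithium cyanohydroxoargentate(I)

The 1 lithium counter-ion carries a total charge of +1, so each complex ion is 1−.
Ligand charges: 1×cyano (-1 each), 1×hydroxo (-1 each); total -2. So Ag + (-2) = 1−, giving Ag = +1.
Ligands are named alphabetically: cyano before hydroxo.
The complex ion is anionic, so silver takes the -ate form argentate(I).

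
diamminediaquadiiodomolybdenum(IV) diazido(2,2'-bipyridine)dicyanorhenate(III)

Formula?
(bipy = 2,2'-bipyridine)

Cation [Mo…]: ligand charges -2, Mo(IV) ⇒ ion charge 2+.
Anion [Re…]: ligand charges -4, Re(III) ⇒ ion charge 1−.
One 2+ cation requires 2 of the 1− anion.

[Mo(H2O)2I2(NH3)2][Re(bipy)(CN)2(N3)2]2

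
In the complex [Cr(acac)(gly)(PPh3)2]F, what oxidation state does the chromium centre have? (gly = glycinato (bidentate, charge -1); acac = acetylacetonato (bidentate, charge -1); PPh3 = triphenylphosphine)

1 fluoride outside the brackets (-1 each) → the complex ion is 1+.
Ligand charges: 1×gly = -1; 1×acac = -1; 2×PPh3 neutral; sum -2.
Cr + (-2) = 1+ ⇒ Cr is +3.

+3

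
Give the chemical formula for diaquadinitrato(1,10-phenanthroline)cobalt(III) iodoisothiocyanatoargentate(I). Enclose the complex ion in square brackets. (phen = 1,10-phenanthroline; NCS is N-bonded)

[Co(H2O)2(NO3)2(phen)][AgI(NCS)]

Cation [Co…]: ligand charges -2, Co(III) ⇒ ion charge 1+.
Anion [Ag…]: ligand charges -2, Ag(I) ⇒ ion charge 1−.
One 1+ cation balances one 1− anion.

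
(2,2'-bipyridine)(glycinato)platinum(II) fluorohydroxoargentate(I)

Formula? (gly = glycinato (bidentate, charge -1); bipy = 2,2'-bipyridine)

[Pt(bipy)(gly)][AgF(OH)]

Cation [Pt…]: ligand charges -1, Pt(II) ⇒ ion charge 1+.
Anion [Ag…]: ligand charges -2, Ag(I) ⇒ ion charge 1−.
One 1+ cation balances one 1− anion.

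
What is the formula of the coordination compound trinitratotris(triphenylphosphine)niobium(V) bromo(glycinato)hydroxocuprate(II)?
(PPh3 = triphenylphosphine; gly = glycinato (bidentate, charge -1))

Cation [Nb…]: ligand charges -3, Nb(V) ⇒ ion charge 2+.
Anion [Cu…]: ligand charges -3, Cu(II) ⇒ ion charge 1−.
One 2+ cation requires 2 of the 1− anion.

[Nb(NO3)3(PPh3)3][CuBr(gly)(OH)]2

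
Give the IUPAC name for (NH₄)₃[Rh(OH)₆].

ammonium hexahydroxorhodate(III)

The 3 ammonium counter-ions carry a total charge of +3, so each complex ion is 3−.
Ligand charges: 6×hydroxo (-1 each); total -6. So Rh + (-6) = 3−, giving Rh = +3.
The complex ion is anionic, so rhodium takes the -ate form rhodate(III).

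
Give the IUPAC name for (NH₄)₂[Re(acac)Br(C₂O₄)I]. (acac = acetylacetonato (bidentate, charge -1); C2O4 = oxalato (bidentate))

ammonium (acetylacetonato)bromoiodooxalatorhenate(III)

The 2 ammonium counter-ions carry a total charge of +2, so each complex ion is 2−.
Ligand charges: 1×acetylacetonato (-1 each), 1×bromo (-1 each), 1×iodo (-1 each), 1×oxalato (-2 each); total -5. So Re + (-5) = 2−, giving Re = +3.
Ligands are named alphabetically: acetylacetonato before bromo before iodo before oxalato.
The complex ion is anionic, so rhenium takes the -ate form rhenate(III).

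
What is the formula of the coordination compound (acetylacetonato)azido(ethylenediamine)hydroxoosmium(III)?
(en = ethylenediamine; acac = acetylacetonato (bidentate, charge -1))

Ligands: 1 ethylenediamine (en, neutral), 1 azido (N3, -1), 1 acetylacetonato (acac, -1), 1 hydroxo (OH, -1). Ligand charge sum = -3.
With Os in oxidation state +3, the complex ion is [Os...].

[Os(acac)(en)(N3)(OH)]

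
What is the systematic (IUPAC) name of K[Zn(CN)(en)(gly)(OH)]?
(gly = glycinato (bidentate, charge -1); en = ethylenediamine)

The 1 potassium counter-ion carries a total charge of +1, so each complex ion is 1−.
Ligand charges: 1×glycinato (-1 each), 1×cyano (-1 each), 1×ethylenediamine (neutral), 1×hydroxo (-1 each); total -3. So Zn + (-3) = 1−, giving Zn = +2.
Ligands are named alphabetically: cyano before ethylenediamine before glycinato before hydroxo.
The complex ion is anionic, so zinc takes the -ate form zincate(II).

potassium cyano(ethylenediamine)(glycinato)hydroxozincate(II)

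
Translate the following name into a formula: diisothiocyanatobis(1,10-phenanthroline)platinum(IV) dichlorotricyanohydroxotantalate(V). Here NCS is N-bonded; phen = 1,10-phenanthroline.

Cation [Pt…]: ligand charges -2, Pt(IV) ⇒ ion charge 2+.
Anion [Ta…]: ligand charges -6, Ta(V) ⇒ ion charge 1−.
One 2+ cation requires 2 of the 1− anion.

[Pt(NCS)2(phen)2][TaCl2(CN)3(OH)]2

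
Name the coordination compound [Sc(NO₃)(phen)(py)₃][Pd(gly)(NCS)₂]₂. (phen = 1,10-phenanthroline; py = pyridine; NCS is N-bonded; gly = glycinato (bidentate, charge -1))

nitrato(1,10-phenanthroline)tris(pyridine)scandium(III) (glycinato)diisothiocyanatopalladate(II)

Both ions are complex: the cation is named first with the plain metal name, the anion second with the -ate form; each ion's ligands are alphabetised independently.
Scandium is always +3 in its complexes; the cation's ligand charges sum to -1, so the complex cation is 2+.
With 2 anions per cation, each anion must be 2/2 = 1−.
Anion: ligand charges sum to -3; for the ion to be 1−, Pd = +2.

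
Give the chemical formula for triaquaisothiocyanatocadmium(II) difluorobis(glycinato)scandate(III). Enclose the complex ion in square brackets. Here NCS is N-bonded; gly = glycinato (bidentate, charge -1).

Cation [Cd…]: ligand charges -1, Cd(II) ⇒ ion charge 1+.
Anion [Sc…]: ligand charges -4, Sc(III) ⇒ ion charge 1−.

[Cd(H2O)3(NCS)][ScF2(gly)2]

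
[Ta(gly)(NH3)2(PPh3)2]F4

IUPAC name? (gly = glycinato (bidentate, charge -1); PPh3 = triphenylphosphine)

The 4 fluoride counter-ions carry a total charge of -4, so each complex ion is 4+.
Ligand charges: 2×ammine (neutral), 1×glycinato (-1 each), 2×triphenylphosphine (neutral); total -1. So Ta + (-1) = 4+, giving Ta = +5.
Ligands are named alphabetically: ammine before glycinato before triphenylphosphine.

diammine(glycinato)bis(triphenylphosphine)tantalum(V) fluoride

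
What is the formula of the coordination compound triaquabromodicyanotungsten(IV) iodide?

[WBr(CN)2(H2O)3]I

Ligands: 3 aqua (H2O, neutral), 1 bromo (Br, -1), 2 cyano (CN, -1). Ligand charge sum = -3.
Charge balance with iodide (-1) requires 1 complex ion per 1 iodide.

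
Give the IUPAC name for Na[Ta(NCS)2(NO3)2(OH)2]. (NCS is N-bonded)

The 1 sodium counter-ion carries a total charge of +1, so each complex ion is 1−.
Ligand charges: 2×nitrato (-1 each), 2×isothiocyanato (-1 each), 2×hydroxo (-1 each); total -6. So Ta + (-6) = 1−, giving Ta = +5.
Ligands are named alphabetically: hydroxo before isothiocyanato before nitrato.
The complex ion is anionic, so tantalum takes the -ate form tantalate(V).

sodium dihydroxodiisothiocyanatodinitratotantalate(V)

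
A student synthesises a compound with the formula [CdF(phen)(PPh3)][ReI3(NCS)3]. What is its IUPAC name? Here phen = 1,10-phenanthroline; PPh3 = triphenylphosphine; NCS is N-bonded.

Both ions are complex: the cation is named first with the plain metal name, the anion second with the -ate form; each ion's ligands are alphabetised independently.
Cadmium is always +2 in its complexes; the cation's ligand charges sum to -1, so the complex cation is 1+.
A 1:1 salt means the anion carries the equal and opposite charge, 1−.
Anion: ligand charges sum to -6; for the ion to be 1−, Re = +5.

fluoro(1,10-phenanthroline)(triphenylphosphine)cadmium(II) triiodotriisothiocyanatorhenate(V)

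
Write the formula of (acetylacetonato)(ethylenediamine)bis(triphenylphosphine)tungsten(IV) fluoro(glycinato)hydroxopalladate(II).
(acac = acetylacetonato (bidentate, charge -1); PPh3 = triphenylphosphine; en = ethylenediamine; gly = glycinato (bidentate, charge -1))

Cation [W…]: ligand charges -1, W(IV) ⇒ ion charge 3+.
Anion [Pd…]: ligand charges -3, Pd(II) ⇒ ion charge 1−.
One 3+ cation requires 3 of the 1− anion.

[W(acac)(en)(PPh3)2][PdF(gly)(OH)]3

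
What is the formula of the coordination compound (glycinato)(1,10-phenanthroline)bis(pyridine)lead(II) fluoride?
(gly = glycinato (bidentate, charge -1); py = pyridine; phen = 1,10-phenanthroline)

Ligands: 1 glycinato (gly, -1), 2 pyridine (py, neutral), 1 1,10-phenanthroline (phen, neutral). Ligand charge sum = -1.
With Pb in oxidation state +2, the complex ion is [Pb...]^1+.
Charge balance with fluoride (-1) requires 1 complex ion per 1 fluoride.

[Pb(gly)(phen)(py)2]F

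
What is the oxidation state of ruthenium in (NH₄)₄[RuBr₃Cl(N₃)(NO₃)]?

+2

4 ammonium outside the brackets (+1 each) → the complex ion is 4−.
Ligand charges: 1×N3 = -1; 1×NO3 = -1; 3×Br = -3; 1×Cl = -1; sum -6.
Ru + (-6) = 4− ⇒ Ru is +2.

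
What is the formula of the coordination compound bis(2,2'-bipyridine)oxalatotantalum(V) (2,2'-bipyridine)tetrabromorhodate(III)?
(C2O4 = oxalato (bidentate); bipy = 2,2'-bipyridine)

[Ta(bipy)2(C2O4)][Rh(bipy)Br4]3

Cation [Ta…]: ligand charges -2, Ta(V) ⇒ ion charge 3+.
Anion [Rh…]: ligand charges -4, Rh(III) ⇒ ion charge 1−.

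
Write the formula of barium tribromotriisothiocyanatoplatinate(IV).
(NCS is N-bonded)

Ba[PtBr3(NCS)3]

Ligands: 3 isothiocyanato (NCS, -1), 3 bromo (Br, -1). Ligand charge sum = -6.
With Pt in oxidation state +4, the complex ion is [Pt...]^2−.
Charge balance with barium (+2) requires 1 complex ion per 1 barium.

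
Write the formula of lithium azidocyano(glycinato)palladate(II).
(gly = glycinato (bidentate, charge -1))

Ligands: 1 cyano (CN, -1), 1 glycinato (gly, -1), 1 azido (N3, -1). Ligand charge sum = -3.
Charge balance with lithium (+1) requires 1 complex ion per 1 lithium.

Li[Pd(CN)(gly)(N3)]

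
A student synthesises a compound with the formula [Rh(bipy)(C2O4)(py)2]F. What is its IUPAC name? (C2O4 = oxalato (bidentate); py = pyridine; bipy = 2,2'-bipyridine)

The 1 fluoride counter-ion carries a total charge of -1, so each complex ion is 1+.
Ligand charges: 1×oxalato (-2 each), 2×pyridine (neutral), 1×2,2'-bipyridine (neutral); total -2. So Rh + (-2) = 1+, giving Rh = +3.
Ligands are named alphabetically: bipyridine before oxalato before pyridine.

(2,2'-bipyridine)oxalatobis(pyridine)rhodium(III) fluoride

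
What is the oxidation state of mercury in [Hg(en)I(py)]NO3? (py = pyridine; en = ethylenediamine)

+2

1 nitrate outside the brackets (-1 each) → the complex ion is 1+.
Ligand charges: 1×py neutral; 1×I = -1; 1×en neutral; sum -1.
Hg + (-1) = 1+ ⇒ Hg is +2.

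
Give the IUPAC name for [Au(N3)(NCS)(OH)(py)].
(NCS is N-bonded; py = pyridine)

azidohydroxoisothiocyanato(pyridine)gold(III)

There is no counter-ion, so the complex is neutral overall.
Ligand charges: 1×azido (-1 each), 1×isothiocyanato (-1 each), 1×pyridine (neutral), 1×hydroxo (-1 each); total -3. So Au + (-3) = 0, giving Au = +3.
Ligands are named alphabetically: azido before hydroxo before isothiocyanato before pyridine.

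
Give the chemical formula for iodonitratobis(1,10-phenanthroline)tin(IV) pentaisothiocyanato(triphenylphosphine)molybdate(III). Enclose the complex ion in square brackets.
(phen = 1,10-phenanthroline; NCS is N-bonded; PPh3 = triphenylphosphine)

Cation [Sn…]: ligand charges -2, Sn(IV) ⇒ ion charge 2+.
Anion [Mo…]: ligand charges -5, Mo(III) ⇒ ion charge 2−.
One 2+ cation balances one 2− anion.

[SnI(NO3)(phen)2][Mo(NCS)5(PPh3)]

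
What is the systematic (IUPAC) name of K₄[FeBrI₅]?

The 4 potassium counter-ions carry a total charge of +4, so each complex ion is 4−.
Ligand charges: 5×iodo (-1 each), 1×bromo (-1 each); total -6. So Fe + (-6) = 4−, giving Fe = +2.
The complex ion is anionic, so iron takes the -ate form ferrate(II).

potassium bromopentaiodoferrate(II)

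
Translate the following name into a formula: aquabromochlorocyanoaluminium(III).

Ligands: 1 chloro (Cl, -1), 1 cyano (CN, -1), 1 bromo (Br, -1), 1 aqua (H2O, neutral). Ligand charge sum = -3.
With Al in oxidation state +3, the complex ion is [Al...].

[AlBrCl(CN)(H2O)]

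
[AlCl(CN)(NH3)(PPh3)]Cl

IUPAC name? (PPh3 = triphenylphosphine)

amminechlorocyano(triphenylphosphine)aluminium(III) chloride

The 1 chloride counter-ion carries a total charge of -1, so each complex ion is 1+.
Ligand charges: 1×chloro (-1 each), 1×cyano (-1 each), 1×triphenylphosphine (neutral), 1×ammine (neutral); total -2. So Al + (-2) = 1+, giving Al = +3.
Ligands are named alphabetically: ammine before chloro before cyano before triphenylphosphine.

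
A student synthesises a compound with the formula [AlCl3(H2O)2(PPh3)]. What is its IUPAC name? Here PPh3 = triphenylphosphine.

There is no counter-ion, so the complex is neutral overall.
Ligand charges: 2×aqua (neutral), 3×chloro (-1 each), 1×triphenylphosphine (neutral); total -3. So Al + (-3) = 0, giving Al = +3.
Ligands are named alphabetically: aqua before chloro before triphenylphosphine.

diaquatrichloro(triphenylphosphine)aluminium(III)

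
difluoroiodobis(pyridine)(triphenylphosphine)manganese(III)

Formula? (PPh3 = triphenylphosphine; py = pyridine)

[MnF2I(PPh3)(py)2]

Ligands: 1 triphenylphosphine (PPh3, neutral), 2 fluoro (F, -1), 2 pyridine (py, neutral), 1 iodo (I, -1). Ligand charge sum = -3.
With Mn in oxidation state +3, the complex ion is [Mn...].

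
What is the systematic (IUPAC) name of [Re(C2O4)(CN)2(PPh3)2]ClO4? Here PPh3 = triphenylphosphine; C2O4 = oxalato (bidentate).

The 1 perchlorate counter-ion carries a total charge of -1, so each complex ion is 1+.
Ligand charges: 2×cyano (-1 each), 2×triphenylphosphine (neutral), 1×oxalato (-2 each); total -4. So Re + (-4) = 1+, giving Re = +5.
Ligands are named alphabetically: cyano before oxalato before triphenylphosphine.

dicyanooxalatobis(triphenylphosphine)rhenium(V) perchlorate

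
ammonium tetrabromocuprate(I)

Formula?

Ligands: 4 bromo (Br, -1). Ligand charge sum = -4.
Charge balance with ammonium (+1) requires 1 complex ion per 3 ammonium.

(NH4)3[CuBr4]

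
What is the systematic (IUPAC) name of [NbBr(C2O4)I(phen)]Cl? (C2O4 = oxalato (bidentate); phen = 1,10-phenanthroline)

bromoiodooxalato(1,10-phenanthroline)niobium(V) chloride

The 1 chloride counter-ion carries a total charge of -1, so each complex ion is 1+.
Ligand charges: 1×bromo (-1 each), 1×oxalato (-2 each), 1×1,10-phenanthroline (neutral), 1×iodo (-1 each); total -4. So Nb + (-4) = 1+, giving Nb = +5.
Ligands are named alphabetically: bromo before iodo before oxalato before phenanthroline.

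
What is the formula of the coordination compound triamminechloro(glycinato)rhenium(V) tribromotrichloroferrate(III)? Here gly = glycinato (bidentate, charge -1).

Cation [Re…]: ligand charges -2, Re(V) ⇒ ion charge 3+.
Anion [Fe…]: ligand charges -6, Fe(III) ⇒ ion charge 3−.
One 3+ cation balances one 3− anion.

[ReCl(gly)(NH3)3][FeBr3Cl3]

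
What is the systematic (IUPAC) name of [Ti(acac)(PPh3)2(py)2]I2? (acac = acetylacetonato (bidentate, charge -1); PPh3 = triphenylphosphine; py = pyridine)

(acetylacetonato)bis(pyridine)bis(triphenylphosphine)titanium(III) iodide

The 2 iodide counter-ions carry a total charge of -2, so each complex ion is 2+.
Ligand charges: 1×acetylacetonato (-1 each), 2×triphenylphosphine (neutral), 2×pyridine (neutral); total -1. So Ti + (-1) = 2+, giving Ti = +3.
Ligands are named alphabetically: acetylacetonato before pyridine before triphenylphosphine.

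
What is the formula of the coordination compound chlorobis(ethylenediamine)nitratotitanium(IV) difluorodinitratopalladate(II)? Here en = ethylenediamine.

[TiCl(en)2(NO3)][PdF2(NO3)2]

Cation [Ti…]: ligand charges -2, Ti(IV) ⇒ ion charge 2+.
Anion [Pd…]: ligand charges -4, Pd(II) ⇒ ion charge 2−.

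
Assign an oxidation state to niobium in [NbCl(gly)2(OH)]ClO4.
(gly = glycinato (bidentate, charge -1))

1 perchlorate outside the brackets (-1 each) → the complex ion is 1+.
Ligand charges: 2×gly = -2; 1×OH = -1; 1×Cl = -1; sum -4.
Nb + (-4) = 1+ ⇒ Nb is +5.

+5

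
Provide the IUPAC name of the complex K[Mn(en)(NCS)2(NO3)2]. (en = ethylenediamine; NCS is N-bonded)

potassium (ethylenediamine)diisothiocyanatodinitratomanganate(III)

The 1 potassium counter-ion carries a total charge of +1, so each complex ion is 1−.
Ligand charges: 1×ethylenediamine (neutral), 2×isothiocyanato (-1 each), 2×nitrato (-1 each); total -4. So Mn + (-4) = 1−, giving Mn = +3.
Ligands are named alphabetically: ethylenediamine before isothiocyanato before nitrato.
The complex ion is anionic, so manganese takes the -ate form manganate(III).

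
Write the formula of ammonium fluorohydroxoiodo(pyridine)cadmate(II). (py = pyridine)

NH4[CdFI(OH)(py)]

Ligands: 1 iodo (I, -1), 1 hydroxo (OH, -1), 1 fluoro (F, -1), 1 pyridine (py, neutral). Ligand charge sum = -3.
With Cd in oxidation state +2, the complex ion is [Cd...]^1−.
Charge balance with ammonium (+1) requires 1 complex ion per 1 ammonium.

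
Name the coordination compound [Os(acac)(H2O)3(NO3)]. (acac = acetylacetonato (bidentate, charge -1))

There is no counter-ion, so the complex is neutral overall.
Ligand charges: 1×acetylacetonato (-1 each), 3×aqua (neutral), 1×nitrato (-1 each); total -2. So Os + (-2) = 0, giving Os = +2.
Ligands are named alphabetically: acetylacetonato before aqua before nitrato.

(acetylacetonato)triaquanitratoosmium(II)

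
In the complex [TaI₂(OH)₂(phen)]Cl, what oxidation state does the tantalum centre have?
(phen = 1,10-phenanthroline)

+5

1 chloride outside the brackets (-1 each) → the complex ion is 1+.
Ligand charges: 2×I = -2; 2×OH = -2; 1×phen neutral; sum -4.
Ta + (-4) = 1+ ⇒ Ta is +5.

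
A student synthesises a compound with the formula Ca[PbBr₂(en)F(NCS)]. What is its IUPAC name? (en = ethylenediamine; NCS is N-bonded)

The 1 calcium counter-ion carries a total charge of +2, so each complex ion is 2−.
Ligand charges: 1×ethylenediamine (neutral), 1×fluoro (-1 each), 1×isothiocyanato (-1 each), 2×bromo (-1 each); total -4. So Pb + (-4) = 2−, giving Pb = +2.
Ligands are named alphabetically: bromo before ethylenediamine before fluoro before isothiocyanato.
The complex ion is anionic, so lead takes the -ate form plumbate(II).

calcium dibromo(ethylenediamine)fluoroisothiocyanatoplumbate(II)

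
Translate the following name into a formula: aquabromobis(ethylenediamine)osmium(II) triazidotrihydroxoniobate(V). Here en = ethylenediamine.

[OsBr(en)2(H2O)][Nb(N3)3(OH)3]

Cation [Os…]: ligand charges -1, Os(II) ⇒ ion charge 1+.
Anion [Nb…]: ligand charges -6, Nb(V) ⇒ ion charge 1−.
One 1+ cation balances one 1− anion.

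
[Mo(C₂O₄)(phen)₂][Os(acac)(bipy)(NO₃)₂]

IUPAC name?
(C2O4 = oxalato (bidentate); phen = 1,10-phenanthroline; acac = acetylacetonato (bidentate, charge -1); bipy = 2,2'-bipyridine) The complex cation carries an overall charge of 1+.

oxalatobis(1,10-phenanthroline)molybdenum(III) (acetylacetonato)(2,2'-bipyridine)dinitratoosmate(II)

The complex cation is given as 1+; its ligand charges sum to -2, so Mo = +3.
A 1:1 salt means the anion carries the equal and opposite charge, 1−.
Anion: ligand charges sum to -3; for the ion to be 1−, Os = +2.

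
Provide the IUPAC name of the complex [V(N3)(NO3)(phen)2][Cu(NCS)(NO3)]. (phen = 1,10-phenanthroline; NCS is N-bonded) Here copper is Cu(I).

Both ions are complex: the cation is named first with the plain metal name, the anion second with the -ate form; each ion's ligands are alphabetised independently.
Cu is given as +1; the anion's ligand charges sum to -2, so the complex anion is 1−.
A 1:1 salt means the cation carries the equal and opposite charge, 1+.
Cation: ligand charges sum to -2; for the ion to be 1+, V = +3.

azidonitratobis(1,10-phenanthroline)vanadium(III) isothiocyanatonitratocuprate(I)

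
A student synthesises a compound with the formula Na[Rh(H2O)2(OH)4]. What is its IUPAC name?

The 1 sodium counter-ion carries a total charge of +1, so each complex ion is 1−.
Ligand charges: 4×hydroxo (-1 each), 2×aqua (neutral); total -4. So Rh + (-4) = 1−, giving Rh = +3.
Ligands are named alphabetically: aqua before hydroxo.
The complex ion is anionic, so rhodium takes the -ate form rhodate(III).

sodium diaquatetrahydroxorhodate(III)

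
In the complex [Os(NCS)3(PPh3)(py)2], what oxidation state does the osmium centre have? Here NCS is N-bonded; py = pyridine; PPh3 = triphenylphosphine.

No counter-ion: the bracketed complex is neutral.
Ligand charges: 3×NCS = -3; 2×py neutral; 1×PPh3 neutral; sum -3.
Os + (-3) = 0 ⇒ Os is +3.

+3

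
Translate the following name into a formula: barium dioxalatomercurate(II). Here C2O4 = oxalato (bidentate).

Ligands: 2 oxalato (C2O4, -2). Ligand charge sum = -4.
With Hg in oxidation state +2, the complex ion is [Hg...]^2−.
Charge balance with barium (+2) requires 1 complex ion per 1 barium.

Ba[Hg(C2O4)2]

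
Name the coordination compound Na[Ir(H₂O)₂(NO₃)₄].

sodium diaquatetranitratoiridate(III)

The 1 sodium counter-ion carries a total charge of +1, so each complex ion is 1−.
Ligand charges: 4×nitrato (-1 each), 2×aqua (neutral); total -4. So Ir + (-4) = 1−, giving Ir = +3.
The complex ion is anionic, so iridium takes the -ate form iridate(III).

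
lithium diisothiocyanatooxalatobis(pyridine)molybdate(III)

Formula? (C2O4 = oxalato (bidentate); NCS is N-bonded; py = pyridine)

Ligands: 1 oxalato (C2O4, -2), 2 isothiocyanato (NCS, -1), 2 pyridine (py, neutral). Ligand charge sum = -4.
With Mo in oxidation state +3, the complex ion is [Mo...]^1−.
Charge balance with lithium (+1) requires 1 complex ion per 1 lithium.

Li[Mo(C2O4)(NCS)2(py)2]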